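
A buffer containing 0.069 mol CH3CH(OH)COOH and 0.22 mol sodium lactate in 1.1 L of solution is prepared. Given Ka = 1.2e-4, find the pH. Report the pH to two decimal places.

pKa = −log(1.2 × 10^-4) = 3.921
Henderson–Hasselbalch: pH = pKa + log([CH3CH(OH)COO-]/[CH3CH(OH)COOH]) = 3.921 + log(0.22/0.069)
pH = 3.921 + (+0.504) = 4.42

pH = 4.42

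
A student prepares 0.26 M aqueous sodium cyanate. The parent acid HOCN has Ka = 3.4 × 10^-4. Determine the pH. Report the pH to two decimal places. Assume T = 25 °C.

pH = 8.44

OCN- is the conjugate base of the weak acid HOCN.
Kb = Kw/Ka = 1.0×10^-14 / 3.4 × 10^-4 = 2.94 × 10^-11
From the ICE table, Kb = [OH-]²/(0.26 − [OH-]) = 2.94 × 10^-11.
Neglecting [OH-] in the denominator: [OH-] = √(2.94 × 10^-11 × 0.26) = 2.76 × 10^-6 M
pOH = −log(2.76 × 10^-6) = 5.56; pH = 14.00 − 5.56 = 8.44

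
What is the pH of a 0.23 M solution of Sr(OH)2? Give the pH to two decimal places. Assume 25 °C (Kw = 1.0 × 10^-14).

Sr(OH)2 is a strong base (each formula unit releases 2 OH-); [OH-] = 0.46 M.
pOH = -log(0.46) = 0.34
pH = 14.00 - 0.34 = 13.66

pH = 13.66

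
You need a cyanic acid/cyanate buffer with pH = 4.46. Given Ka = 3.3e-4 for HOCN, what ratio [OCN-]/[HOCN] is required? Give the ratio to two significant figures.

ratio = 9.5

pKa = -log(3.3 × 10^-4) = 3.481
pH = pKa + log(r) ⇒ log(r) = 4.46 − 3.481 = +0.979
r = [OCN-]/[HOCN] = 10^(+0.979) = 9.53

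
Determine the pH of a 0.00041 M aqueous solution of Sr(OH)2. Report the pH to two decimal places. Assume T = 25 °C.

Sr(OH)2 is a strong base (each formula unit releases 2 OH-); [OH-] = 0.00082 M.
pOH = -log(0.00082) = 3.09
pH = 14.00 - 3.09 = 10.91

pH = 10.91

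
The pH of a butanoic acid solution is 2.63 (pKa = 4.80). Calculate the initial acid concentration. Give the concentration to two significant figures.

[H+] = 10^(-2.63) = 2.34 × 10^-3 M = x
Ka = 10^(−4.80) = 1.58 × 10^-5
Ka = x²/(C₀ − x) ⇒ C₀ = x + x²/Ka
C₀ = 2.34 × 10^-3 + (2.34 × 10^-3)²/(1.58 × 10^-5) = 3.49 × 10^-1 M

C₀ = 3.5 × 10^-1 M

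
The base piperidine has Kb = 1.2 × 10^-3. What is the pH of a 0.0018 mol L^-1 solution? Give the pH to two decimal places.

C5H10NH + H2O ⇌ C5H10NH2+ + OH-
From the ICE table, Kb = [OH-]²/(0.0018 − [OH-]) = 1.2 × 10^-3.
The 5% rule fails; solving [OH-]² + Kb·[OH-] − Kb·C₀ = 0 exactly:
[OH-] = [−0.0012 + √(0.0012² + 8.64e-06)]/2 = 9.87 × 10^-4 M
pOH = −log(9.87 × 10^-4) = 3.01; pH = 14.00 − 3.01 = 10.99

pH = 10.99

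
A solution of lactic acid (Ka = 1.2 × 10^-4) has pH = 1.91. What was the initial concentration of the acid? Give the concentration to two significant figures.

[H+] = 10^(-1.91) = 1.23 × 10^-2 M = x
Ka = x²/(C₀ − x) ⇒ C₀ = x + x²/Ka
C₀ = 1.23 × 10^-2 + (1.23 × 10^-2)²/(1.2 × 10^-4) = 1.27 M

C₀ = 1.3 M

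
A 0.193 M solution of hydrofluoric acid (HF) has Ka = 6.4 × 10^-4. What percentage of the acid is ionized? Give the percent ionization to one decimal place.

5.6%

HF ⇌ F- + H+; let x = [H+] at equilibrium.
Solve x² + 0.00064x − 0.000124 = 0 → x = 1.08 × 10^-2 M
% ionization = x/C₀ × 100% = 1.08 × 10^-2/0.193 × 100% = 5.6%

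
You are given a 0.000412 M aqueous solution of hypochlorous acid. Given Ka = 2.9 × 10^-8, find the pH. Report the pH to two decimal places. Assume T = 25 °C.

HOCl ⇌ OCl- + H+
From the ICE table, Ka = [H+]²/(0.000412 − [H+]) = 2.9 × 10^-8.
Neglecting [H+] in the denominator: [H+] = √(2.9 × 10^-8 × 0.000412) = 3.46 × 10^-6 M
([H+]/C₀ = 0.84% < 5%, so the approximation holds.)
pH = −log(3.46 × 10^-6) = 5.46

pH = 5.46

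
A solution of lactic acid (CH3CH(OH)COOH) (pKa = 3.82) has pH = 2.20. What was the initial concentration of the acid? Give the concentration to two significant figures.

[H+] = 10^(-2.20) = 6.31 × 10^-3 M = x
Ka = 10^(−3.82) = 1.51 × 10^-4
Ka = x²/(C₀ − x) ⇒ C₀ = x + x²/Ka
C₀ = 6.31 × 10^-3 + (6.31 × 10^-3)²/(1.51 × 10^-4) = 2.70 × 10^-1 M

C₀ = 2.7 × 10^-1 M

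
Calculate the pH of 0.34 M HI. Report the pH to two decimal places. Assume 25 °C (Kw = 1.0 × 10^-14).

HI is a strong acid and dissociates completely, so [H+] = 0.34 M.
pH = -log(0.34) = 0.47

pH = 0.47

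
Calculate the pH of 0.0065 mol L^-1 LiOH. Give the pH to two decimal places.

pH = 11.81

LiOH is a strong base; [OH-] = 0.0065 M.
pOH = -log(0.0065) = 2.19
pH = 14.00 - 2.19 = 11.81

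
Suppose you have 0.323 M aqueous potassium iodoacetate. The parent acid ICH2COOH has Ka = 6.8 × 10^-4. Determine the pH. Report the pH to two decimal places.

ICH2COO- is the conjugate base of the weak acid ICH2COOH.
Kb = Kw/Ka = 1.0×10^-14 / 6.8 × 10^-4 = 1.47 × 10^-11
From the ICE table, Kb = [OH-]²/(0.323 − [OH-]) = 1.47 × 10^-11.
Assume [OH-] ≪ 0.323: [OH-] ≈ √(1.47 × 10^-11 × 0.323) = 2.18 × 10^-6 M
([OH-]/C₀ = 0.00067% < 5%, so the approximation holds.)
pOH = 5.66, so pH = 14.00 − pOH = 8.34

pH = 8.34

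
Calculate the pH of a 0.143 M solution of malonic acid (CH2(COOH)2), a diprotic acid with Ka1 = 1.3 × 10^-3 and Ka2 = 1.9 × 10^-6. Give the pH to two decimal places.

Ka1 ≫ Ka2, so treat the first dissociation as the only significant source of H+.
Ka1 = x²/(0.143 − x) = 1.3 × 10^-3
Solving the quadratic: x = (−Ka1 + √(Ka1² + 4·Ka1·C₀))/2 = 1.30 × 10^-2 M
pH = −log(1.30 × 10^-2) = 1.89

pH = 1.89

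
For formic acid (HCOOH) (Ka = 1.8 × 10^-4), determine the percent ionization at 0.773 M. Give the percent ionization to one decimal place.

1.5%

HCOOH ⇌ HCOO- + H+; let x = [H+] at equilibrium.
x ≈ √(Ka·C₀) = √(1.8 × 10^-4 × 0.773) = 1.18 × 10^-2 M
Fraction ionized = 1.18 × 10^-2 / 0.773 = 0.0153 → 1.5%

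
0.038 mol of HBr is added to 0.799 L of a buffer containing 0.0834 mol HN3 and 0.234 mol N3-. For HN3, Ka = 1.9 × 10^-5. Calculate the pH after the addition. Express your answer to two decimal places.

pH = 4.93

After neutralization: n(HN3) = 0.121 mol, n(N3-) = 0.196 mol.
pKa = −log(1.9 × 10^-5) = 4.721
Henderson–Hasselbalch with mole ratio 0.196/0.121: pH = 4.721 + (+0.209)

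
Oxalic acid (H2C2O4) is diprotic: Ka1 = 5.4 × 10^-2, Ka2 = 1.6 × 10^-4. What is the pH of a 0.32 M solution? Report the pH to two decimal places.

pH = 0.97

Ka1 ≫ Ka2, so treat the first dissociation as the only significant source of H+.
Ka1 = x²/(0.32 − x) = 5.4 × 10^-2
Solving the quadratic: x = (−Ka1 + √(Ka1² + 4·Ka1·C₀))/2 = 1.07 × 10^-1 M
pH = −log(1.07 × 10^-1) = 0.97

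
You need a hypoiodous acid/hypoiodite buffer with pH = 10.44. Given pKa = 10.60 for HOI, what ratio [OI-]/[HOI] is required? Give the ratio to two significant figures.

ratio = 0.69

pH = pKa + log(r) ⇒ log(r) = 10.44 − 10.60 = -0.16
r = [OI-]/[HOI] = 10^(-0.16) = 0.692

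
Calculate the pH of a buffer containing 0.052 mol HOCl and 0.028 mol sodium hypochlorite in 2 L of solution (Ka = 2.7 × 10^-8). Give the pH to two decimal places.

pH = 7.30

pKa = −log(2.7 × 10^-8) = 7.569
Using pH = pKa + log([base]/[acid]) with [base]/[acid] = 0.028/0.052:
pH = 7.569 + (-0.269) = 7.30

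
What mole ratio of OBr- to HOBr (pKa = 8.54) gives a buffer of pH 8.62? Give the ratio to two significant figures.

ratio = 1.2

pH = pKa + log(r) ⇒ log(r) = 8.62 − 8.54 = +0.08
r = [OBr-]/[HOBr] = 10^(+0.08) = 1.2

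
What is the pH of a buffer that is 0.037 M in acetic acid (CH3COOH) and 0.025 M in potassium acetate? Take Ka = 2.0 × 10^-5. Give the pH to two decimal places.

pH = 4.53

pKa = −log(2.0 × 10^-5) = 4.699
Henderson–Hasselbalch: pH = pKa + log([CH3COO-]/[CH3COOH]) = 4.699 + log(0.025/0.037)
pH = 4.699 + (-0.170) = 4.53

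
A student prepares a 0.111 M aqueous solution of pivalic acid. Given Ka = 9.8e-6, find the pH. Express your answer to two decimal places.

pH = 2.98

(CH3)3CCOOH ⇌ (CH3)3CCOO- + H+
From the ICE table, Ka = [H+]²/(0.111 − [H+]) = 9.8 × 10^-6.
Assume [H+] ≪ 0.111: [H+] ≈ √(9.8 × 10^-6 × 0.111) = 1.04 × 10^-3 M
pH = −log[H+] = −log(1.04 × 10^-3) = 2.98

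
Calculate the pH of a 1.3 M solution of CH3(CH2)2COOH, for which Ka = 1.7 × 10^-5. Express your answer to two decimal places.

pH = 2.33

CH3(CH2)2COOH ⇌ CH3(CH2)2COO- + H+
Let x = [H+] at equilibrium. Ka = x²/(1.3 − x).
Since Ka ≪ C₀, x ≈ √(Ka·C₀) = 4.70 × 10^-3 M.
pH = −log[H+] = −log(4.70 × 10^-3) = 2.33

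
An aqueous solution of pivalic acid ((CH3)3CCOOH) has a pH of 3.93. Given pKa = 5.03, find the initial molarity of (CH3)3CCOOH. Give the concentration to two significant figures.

C₀ = 1.6 × 10^-3 M

[H+] = 10^(-3.93) = 1.17 × 10^-4 M = x
Ka = 10^(−5.03) = 9.33 × 10^-6
Ka = x²/(C₀ − x) ⇒ C₀ = x + x²/Ka
C₀ = 1.17 × 10^-4 + (1.17 × 10^-4)²/(9.33 × 10^-6) = 1.58 × 10^-3 M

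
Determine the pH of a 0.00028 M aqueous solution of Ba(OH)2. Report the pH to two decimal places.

pH = 10.75

Ba(OH)2 is a strong base (each formula unit releases 2 OH-); [OH-] = 0.00056 M.
pOH = -log(0.00056) = 3.25
pH = 14.00 - 3.25 = 10.75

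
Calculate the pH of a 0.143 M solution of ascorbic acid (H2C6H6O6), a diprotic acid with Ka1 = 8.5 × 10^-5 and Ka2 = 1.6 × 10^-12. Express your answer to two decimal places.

pH = 2.46

Since Ka1 ≫ Ka2, the first ionization dominates [H+].
Ka1 = x²/(0.143 − x) = 8.5 × 10^-5
x ≈ √(8.5 × 10^-5 × 0.143) = 3.49 × 10^-3 M
pH = −log(3.49 × 10^-3) = 2.46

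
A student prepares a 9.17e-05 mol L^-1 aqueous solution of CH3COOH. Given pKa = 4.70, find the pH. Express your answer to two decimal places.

pH = 4.47

CH3COOH ⇌ CH3COO- + H+
Ka = 10^(−4.70) = 2.00 × 10^-5
Ka = x²/(9.17e-05 − x) = 2.00 × 10^-5
Here C₀/Ka ≈ 4.58, so the small-x approximation fails. Use the quadratic:
x = (−Ka + √(Ka² + 4·Ka·C₀))/2 = 3.40 × 10^-5 M
pH = −log[H+] = −log(3.40 × 10^-5) = 4.47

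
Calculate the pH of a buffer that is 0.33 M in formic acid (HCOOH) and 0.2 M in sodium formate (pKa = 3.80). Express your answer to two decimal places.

pH = pKa + log([A⁻]/[HA]) = 3.80 + log(0.2/0.33)
pH = 3.80 + (-0.217) = 3.58

pH = 3.58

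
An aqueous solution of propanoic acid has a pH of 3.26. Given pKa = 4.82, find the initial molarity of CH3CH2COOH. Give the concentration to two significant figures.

[H+] = 10^(-3.26) = 5.50 × 10^-4 M = x
Ka = 10^(−4.82) = 1.51 × 10^-5
Ka = x²/(C₀ − x) ⇒ C₀ = x + x²/Ka
C₀ = 5.50 × 10^-4 + (5.50 × 10^-4)²/(1.51 × 10^-5) = 2.06 × 10^-2 M

C₀ = 2.1 × 10^-2 M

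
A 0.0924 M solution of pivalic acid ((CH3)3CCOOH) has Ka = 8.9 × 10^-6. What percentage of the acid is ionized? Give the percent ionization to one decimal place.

(CH3)3CCOOH ⇌ (CH3)3CCOO- + H+; let x = [H+] at equilibrium.
x ≈ √(Ka·C₀) = √(8.9 × 10^-6 × 0.0924) = 9.07 × 10^-4 M
% ionization = x/C₀ × 100% = 9.07 × 10^-4/0.0924 × 100% = 1.0%

1.0%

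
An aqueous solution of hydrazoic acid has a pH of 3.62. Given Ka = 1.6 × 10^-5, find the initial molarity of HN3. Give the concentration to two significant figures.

[H+] = 10^(-3.62) = 2.40 × 10^-4 M = x
Ka = x²/(C₀ − x) ⇒ C₀ = x + x²/Ka
C₀ = 2.40 × 10^-4 + (2.40 × 10^-4)²/(1.6 × 10^-5) = 3.84 × 10^-3 M

C₀ = 3.8 × 10^-3 M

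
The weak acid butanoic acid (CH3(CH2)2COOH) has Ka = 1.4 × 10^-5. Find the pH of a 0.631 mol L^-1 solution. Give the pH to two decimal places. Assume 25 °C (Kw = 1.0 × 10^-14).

CH3(CH2)2COOH ⇌ CH3(CH2)2COO- + H+
From the ICE table, Ka = x²/(0.631 − x) = 1.4 × 10^-5.
Neglecting x in the denominator: x = √(1.4 × 10^-5 × 0.631) = 2.97 × 10^-3 M
pH = −log[H+] = −log(2.97 × 10^-3) = 2.53

pH = 2.53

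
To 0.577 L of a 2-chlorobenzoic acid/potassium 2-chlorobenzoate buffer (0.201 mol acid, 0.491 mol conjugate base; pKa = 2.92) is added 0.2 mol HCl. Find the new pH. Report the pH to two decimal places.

pH = 2.78

After neutralization: n(ClC6H4COOH) = 0.401 mol, n(ClC6H4COO-) = 0.291 mol.
pH = pKa + log([A⁻]/[HA]) = 2.92 + log(0.291/0.401) = 2.92 -0.139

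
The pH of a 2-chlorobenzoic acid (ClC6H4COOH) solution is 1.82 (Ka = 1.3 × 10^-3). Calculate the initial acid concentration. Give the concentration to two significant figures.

[H+] = 10^(-1.82) = 1.51 × 10^-2 M = x
Ka = x²/(C₀ − x) ⇒ C₀ = x + x²/Ka
C₀ = 1.51 × 10^-2 + (1.51 × 10^-2)²/(1.3 × 10^-3) = 1.90 × 10^-1 M

C₀ = 1.9 × 10^-1 M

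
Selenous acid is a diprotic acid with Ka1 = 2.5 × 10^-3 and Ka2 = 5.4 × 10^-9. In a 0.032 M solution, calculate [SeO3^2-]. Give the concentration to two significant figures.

5.4 × 10^-9 M

First ionization gives [H+] ≈ [HSeO3-] = 7.78 × 10^-3 M.
Second step: Ka2 = [H+][SeO3^2-]/[HSeO3-] ≈ [SeO3^2-] (since [H+] ≈ [HSeO3-]).
So [SeO3^2-] ≈ Ka2.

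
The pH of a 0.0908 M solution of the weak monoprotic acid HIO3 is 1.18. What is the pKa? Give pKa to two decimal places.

pKa = 0.75

[H+] = 10^(-1.18) = 6.61 × 10^-2 M
At equilibrium [HA] = 0.0908 − 6.61 × 10^-2 = 2.47 × 10^-2 M
Ka = [H+][A-]/[HA] = (6.61 × 10^-2)² / 2.47 × 10^-2 = 1.77 × 10^-1
pKa = -log(1.77 × 10^-1) = 0.75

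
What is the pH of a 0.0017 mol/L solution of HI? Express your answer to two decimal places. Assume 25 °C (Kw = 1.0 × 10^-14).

pH = 2.77

HI is a strong acid and dissociates completely, so [H+] = 0.0017 M.
pH = -log(0.0017) = 2.77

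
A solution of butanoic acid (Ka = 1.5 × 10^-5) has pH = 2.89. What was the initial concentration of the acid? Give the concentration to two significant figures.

[H+] = 10^(-2.89) = 1.29 × 10^-3 M = x
Ka = x²/(C₀ − x) ⇒ C₀ = x + x²/Ka
C₀ = 1.29 × 10^-3 + (1.29 × 10^-3)²/(1.5 × 10^-5) = 1.12 × 10^-1 M

C₀ = 1.1 × 10^-1 M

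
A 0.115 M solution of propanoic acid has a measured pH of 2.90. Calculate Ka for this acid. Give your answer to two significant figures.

[H+] = 10^(-2.90) = 1.26 × 10^-3 M
At equilibrium [HA] = 0.115 − 1.26 × 10^-3 = 1.14 × 10^-1 M
Ka = [H+][A-]/[HA] = (1.26 × 10^-3)² / 1.14 × 10^-1 = 1.4 × 10^-5

Ka = 1.4 × 10^-5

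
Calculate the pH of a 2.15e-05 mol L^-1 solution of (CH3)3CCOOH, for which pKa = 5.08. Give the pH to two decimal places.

(CH3)3CCOOH ⇌ (CH3)3CCOO- + H+
Ka = 10^(−5.08) = 8.32 × 10^-6
Ka = [H+]²/(2.15e-05 − [H+]) = 8.32 × 10^-6
[H+] is not negligible relative to C₀; solve [H+]² + 8.32e-06·[H+] − 1.79e-10 = 0.
[H+] = [−8.32e-06 + √(8.32e-06² + 7.16e-10)]/2 = 9.85 × 10^-6 M
pH = −log[H+] = −log(9.85 × 10^-6) = 5.01

pH = 5.01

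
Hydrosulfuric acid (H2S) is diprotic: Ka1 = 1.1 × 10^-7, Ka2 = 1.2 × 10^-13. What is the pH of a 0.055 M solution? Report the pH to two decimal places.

Since Ka1 ≫ Ka2, the first ionization dominates [H+].
Ka1 = x²/(0.055 − x) = 1.1 × 10^-7
x ≈ √(1.1 × 10^-7 × 0.055) = 7.78 × 10^-5 M
pH = −log(7.78 × 10^-5) = 4.11

pH = 4.11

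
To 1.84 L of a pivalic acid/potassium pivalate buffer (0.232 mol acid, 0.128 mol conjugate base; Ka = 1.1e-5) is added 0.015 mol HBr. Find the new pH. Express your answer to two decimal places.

pH = 4.62

Added H+ converts (CH3)3CCOO- to (CH3)3CCOOH: (CH3)3CCOOH → 0.247 mol, (CH3)3CCOO- → 0.113 mol.
pKa = −log(1.1 × 10^-5) = 4.959
pH = pKa + log([A⁻]/[HA]) = 4.959 + log(0.113/0.247) = 4.959 -0.340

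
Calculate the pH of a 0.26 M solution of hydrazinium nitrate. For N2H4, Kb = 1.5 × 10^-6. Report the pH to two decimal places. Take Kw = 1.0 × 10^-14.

N2H5+ is the conjugate acid of the weak base N2H4.
Ka = Kw/Kb = 1.0×10^-14 / 1.5 × 10^-6 = 6.67 × 10^-9
Ka = [H+]²/(0.26 − [H+]) = 6.67 × 10^-9
Assume [H+] ≪ 0.26: [H+] ≈ √(6.67 × 10^-9 × 0.26) = 4.16 × 10^-5 M
pH = −log[H+] = −log(4.16 × 10^-5) = 4.38

pH = 4.38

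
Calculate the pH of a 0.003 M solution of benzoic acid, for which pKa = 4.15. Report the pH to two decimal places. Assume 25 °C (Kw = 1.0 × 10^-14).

pH = 3.37

C6H5COOH ⇌ C6H5COO- + H+
Ka = 10^(−4.15) = 7.08 × 10^-5
From the ICE table, Ka = x²/(0.003 − x) = 7.08 × 10^-5.
x is not negligible relative to C₀; solve x² + 7.08e-05·x − 2.12e-07 = 0.
x = [−7.08e-05 + √(7.08e-05² + 8.5e-07)]/2 = 4.27 × 10^-4 M
pH = −log[H+] = −log(4.27 × 10^-4) = 3.37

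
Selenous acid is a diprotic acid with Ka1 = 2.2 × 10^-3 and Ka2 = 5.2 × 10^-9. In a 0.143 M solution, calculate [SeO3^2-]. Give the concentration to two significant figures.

5.2 × 10^-9 M

First ionization gives [H+] ≈ [HSeO3-] = 1.67 × 10^-2 M.
Second step: Ka2 = [H+][SeO3^2-]/[HSeO3-] ≈ [SeO3^2-] (since [H+] ≈ [HSeO3-]).
So [SeO3^2-] ≈ Ka2.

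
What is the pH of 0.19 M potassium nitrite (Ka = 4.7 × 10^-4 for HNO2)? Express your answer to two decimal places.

NO2- is the conjugate base of the weak acid HNO2.
Kb = Kw/Ka = 1.0×10^-14 / 4.7 × 10^-4 = 2.13 × 10^-11
From the ICE table, Kb = x²/(0.19 − x) = 2.13 × 10^-11.
Since Kb ≪ C₀, x ≈ √(Kb·C₀) = 2.01 × 10^-6 M.
Check: 0.0011% ionized — well under 5%, approximation valid.
pOH = 5.70, so pH = 14.00 − pOH = 8.30

pH = 8.30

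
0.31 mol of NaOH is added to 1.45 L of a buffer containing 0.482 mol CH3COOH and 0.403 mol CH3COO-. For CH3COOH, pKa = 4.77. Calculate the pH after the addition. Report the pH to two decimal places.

OH- converts CH3COOH to CH3COO-: CH3COOH → 0.172 mol, CH3COO- → 0.713 mol.
Henderson–Hasselbalch with mole ratio 0.713/0.172: pH = 4.77 + (+0.618)

pH = 5.39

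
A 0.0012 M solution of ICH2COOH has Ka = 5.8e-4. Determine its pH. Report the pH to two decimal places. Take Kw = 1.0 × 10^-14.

ICH2COOH ⇌ ICH2COO- + H+
From the ICE table, Ka = x²/(0.0012 − x) = 5.8 × 10^-4.
The 5% rule fails; solving x² + Ka·x − Ka·C₀ = 0 exactly:
x = [−0.00058 + √(0.00058² + 2.78e-06)]/2 = 5.93 × 10^-4 M
pH = −log(5.93 × 10^-4) = 3.23

pH = 3.23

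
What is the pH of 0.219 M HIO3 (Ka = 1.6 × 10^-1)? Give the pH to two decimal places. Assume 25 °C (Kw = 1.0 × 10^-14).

pH = 0.91

HIO3 ⇌ IO3- + H+
Ka = [H+]²/(0.219 − [H+]) = 1.6 × 10^-1
Here C₀/Ka ≈ 1.37, so the small-[H+] approximation fails. Use the quadratic:
[H+] = [−0.16 + √(0.16² + 0.14)]/2 = 1.24 × 10^-1 M
pH = −log(1.24 × 10^-1) = 0.91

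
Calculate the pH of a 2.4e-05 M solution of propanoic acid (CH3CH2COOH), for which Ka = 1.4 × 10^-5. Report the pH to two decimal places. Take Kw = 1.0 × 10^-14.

CH3CH2COOH ⇌ CH3CH2COO- + H+
Ka = [H+]²/(2.4e-05 − [H+]) = 1.4 × 10^-5
Here C₀/Ka ≈ 1.71, so the small-[H+] approximation fails. Use the quadratic:
[H+] = [−1.4e-05 + √(1.4e-05² + 1.34e-09)]/2 = 1.26 × 10^-5 M
pH = −log[H+] = −log(1.26 × 10^-5) = 4.90

pH = 4.90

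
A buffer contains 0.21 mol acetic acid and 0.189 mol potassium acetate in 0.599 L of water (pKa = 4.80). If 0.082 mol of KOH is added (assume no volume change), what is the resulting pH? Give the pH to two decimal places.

pH = 5.13

After neutralization: n(CH3COOH) = 0.128 mol, n(CH3COO-) = 0.271 mol.
pH = pKa + log([A⁻]/[HA]) = 4.80 + log(0.271/0.128) = 4.80 +0.326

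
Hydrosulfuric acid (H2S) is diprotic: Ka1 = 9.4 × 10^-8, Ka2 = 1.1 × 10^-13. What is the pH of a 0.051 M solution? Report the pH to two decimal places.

Since Ka1 ≫ Ka2, the first ionization dominates [H+].
Ka1 = x²/(0.051 − x) = 9.4 × 10^-8
x ≈ √(9.4 × 10^-8 × 0.051) = 6.92 × 10^-5 M
pH = −log(6.92 × 10^-5) = 4.16

pH = 4.16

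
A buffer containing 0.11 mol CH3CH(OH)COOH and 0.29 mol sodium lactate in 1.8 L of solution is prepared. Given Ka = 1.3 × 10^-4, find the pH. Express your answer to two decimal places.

pKa = −log(1.3 × 10^-4) = 3.886
Using pH = pKa + log([base]/[acid]) with [base]/[acid] = 0.29/0.11:
pH = 3.886 + (+0.421) = 4.31

pH = 4.31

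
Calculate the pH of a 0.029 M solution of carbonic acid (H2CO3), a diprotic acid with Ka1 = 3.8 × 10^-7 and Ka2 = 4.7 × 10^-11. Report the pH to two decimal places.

Since Ka1 ≫ Ka2, the first ionization dominates [H+].
Ka1 = x²/(0.029 − x) = 3.8 × 10^-7
x ≈ √(3.8 × 10^-7 × 0.029) = 1.05 × 10^-4 M
pH = −log(1.05 × 10^-4) = 3.98

pH = 3.98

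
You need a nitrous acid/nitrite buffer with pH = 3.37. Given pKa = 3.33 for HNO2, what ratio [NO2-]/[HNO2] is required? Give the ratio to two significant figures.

ratio = 1.1

pH = pKa + log(r) ⇒ log(r) = 3.37 − 3.33 = +0.04
r = [NO2-]/[HNO2] = 10^(+0.04) = 1.1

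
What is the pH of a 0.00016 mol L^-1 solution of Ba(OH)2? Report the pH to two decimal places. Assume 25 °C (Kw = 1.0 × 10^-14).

Ba(OH)2 is a strong base (each formula unit releases 2 OH-); [OH-] = 0.00032 M.
pOH = -log(0.00032) = 3.49
pH = 14.00 - 3.49 = 10.51

pH = 10.51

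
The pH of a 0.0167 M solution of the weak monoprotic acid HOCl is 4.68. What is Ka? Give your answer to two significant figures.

[H+] = 10^(-4.68) = 2.09 × 10^-5 M
At equilibrium [HA] = 0.0167 − 2.09 × 10^-5 = 1.67 × 10^-2 M
Ka = [H+][A-]/[HA] = (2.09 × 10^-5)² / 1.67 × 10^-2 = 2.6 × 10^-8

Ka = 2.6 × 10^-8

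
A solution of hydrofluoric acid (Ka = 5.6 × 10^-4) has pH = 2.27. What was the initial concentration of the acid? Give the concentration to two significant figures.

C₀ = 5.7 × 10^-2 M

[H+] = 10^(-2.27) = 5.37 × 10^-3 M = x
Ka = x²/(C₀ − x) ⇒ C₀ = x + x²/Ka
C₀ = 5.37 × 10^-3 + (5.37 × 10^-3)²/(5.6 × 10^-4) = 5.69 × 10^-2 M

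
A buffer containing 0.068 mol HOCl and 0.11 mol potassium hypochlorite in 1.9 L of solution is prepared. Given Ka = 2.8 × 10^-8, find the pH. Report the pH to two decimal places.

pKa = −log(2.8 × 10^-8) = 7.553
Henderson–Hasselbalch: pH = pKa + log([OCl-]/[HOCl]) = 7.553 + log(0.11/0.068)
pH = 7.553 + (+0.209) = 7.76

pH = 7.76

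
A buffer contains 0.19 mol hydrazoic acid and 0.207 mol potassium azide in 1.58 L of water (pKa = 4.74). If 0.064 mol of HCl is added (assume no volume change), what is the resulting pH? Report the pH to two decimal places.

pH = 4.49

After neutralization: n(HN3) = 0.254 mol, n(N3-) = 0.143 mol.
pH = pKa + log(n_N3-/n_HN3) = 4.74 + log(0.143/0.254) = 4.74 + (-0.249)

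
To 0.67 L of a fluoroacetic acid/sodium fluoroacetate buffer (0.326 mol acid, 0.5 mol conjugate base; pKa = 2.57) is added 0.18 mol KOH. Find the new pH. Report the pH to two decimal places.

pH = 3.24

OH- converts FCH2COOH to FCH2COO-: FCH2COOH → 0.146 mol, FCH2COO- → 0.68 mol.
pH = pKa + log([A⁻]/[HA]) = 2.57 + log(0.68/0.146) = 2.57 +0.668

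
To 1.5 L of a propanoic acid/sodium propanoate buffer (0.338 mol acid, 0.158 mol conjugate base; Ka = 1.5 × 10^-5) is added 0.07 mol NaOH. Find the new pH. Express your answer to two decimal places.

pH = 4.75

After neutralization: n(CH3CH2COOH) = 0.268 mol, n(CH3CH2COO-) = 0.228 mol.
pKa = −log(1.5 × 10^-5) = 4.824
pH = pKa + log([A⁻]/[HA]) = 4.824 + log(0.228/0.268) = 4.824 -0.070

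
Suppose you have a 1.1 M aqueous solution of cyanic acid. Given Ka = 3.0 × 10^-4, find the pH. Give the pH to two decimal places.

pH = 1.74

HOCN ⇌ OCN- + H+
From the ICE table, Ka = x²/(1.1 − x) = 3.0 × 10^-4.
Since Ka ≪ C₀, x ≈ √(Ka·C₀) = 1.82 × 10^-2 M.
Check: 1.7% ionized — well under 5%, approximation valid.
pH = −log[H+] = −log(1.82 × 10^-2) = 1.74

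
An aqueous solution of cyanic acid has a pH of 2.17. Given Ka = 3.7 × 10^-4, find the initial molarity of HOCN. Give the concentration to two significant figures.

C₀ = 1.3 × 10^-1 M

[H+] = 10^(-2.17) = 6.76 × 10^-3 M = x
Ka = x²/(C₀ − x) ⇒ C₀ = x + x²/Ka
C₀ = 6.76 × 10^-3 + (6.76 × 10^-3)²/(3.7 × 10^-4) = 1.30 × 10^-1 M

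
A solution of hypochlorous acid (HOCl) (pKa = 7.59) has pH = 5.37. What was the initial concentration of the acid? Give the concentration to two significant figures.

C₀ = 7.1 × 10^-4 M

[H+] = 10^(-5.37) = 4.27 × 10^-6 M = x
Ka = 10^(−7.59) = 2.57 × 10^-8
Ka = x²/(C₀ − x) ⇒ C₀ = x + x²/Ka
C₀ = 4.27 × 10^-6 + (4.27 × 10^-6)²/(2.57 × 10^-8) = 7.14 × 10^-4 M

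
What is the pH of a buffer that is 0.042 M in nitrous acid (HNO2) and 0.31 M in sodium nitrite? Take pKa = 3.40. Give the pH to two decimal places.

Using pH = pKa + log([base]/[acid]) with [base]/[acid] = 0.31/0.042:
pH = 3.40 + (+0.868) = 4.27

pH = 4.27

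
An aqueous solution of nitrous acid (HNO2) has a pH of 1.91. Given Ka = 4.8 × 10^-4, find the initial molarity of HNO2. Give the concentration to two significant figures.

C₀ = 3.3 × 10^-1 M

[H+] = 10^(-1.91) = 1.23 × 10^-2 M = x
Ka = x²/(C₀ − x) ⇒ C₀ = x + x²/Ka
C₀ = 1.23 × 10^-2 + (1.23 × 10^-2)²/(4.8 × 10^-4) = 3.27 × 10^-1 M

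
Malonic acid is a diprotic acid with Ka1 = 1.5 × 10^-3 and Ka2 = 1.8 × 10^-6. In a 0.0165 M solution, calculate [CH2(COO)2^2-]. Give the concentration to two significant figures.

First ionization gives [H+] ≈ [CH2(COOH)COO-] = 4.28 × 10^-3 M.
Second step: Ka2 = [H+][CH2(COO)2^2-]/[CH2(COOH)COO-] ≈ [CH2(COO)2^2-] (since [H+] ≈ [CH2(COOH)COO-]).
So [CH2(COO)2^2-] ≈ Ka2.

1.8 × 10^-6 M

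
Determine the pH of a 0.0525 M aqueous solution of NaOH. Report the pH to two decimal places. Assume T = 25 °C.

NaOH is a strong base; [OH-] = 0.0525 M.
pOH = -log(0.0525) = 1.28
pH = 14.00 - 1.28 = 12.72

pH = 12.72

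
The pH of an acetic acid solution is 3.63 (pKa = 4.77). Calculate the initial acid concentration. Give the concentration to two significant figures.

[H+] = 10^(-3.63) = 2.34 × 10^-4 M = x
Ka = 10^(−4.77) = 1.70 × 10^-5
Ka = x²/(C₀ − x) ⇒ C₀ = x + x²/Ka
C₀ = 2.34 × 10^-4 + (2.34 × 10^-4)²/(1.70 × 10^-5) = 3.45 × 10^-3 M

C₀ = 3.5 × 10^-3 M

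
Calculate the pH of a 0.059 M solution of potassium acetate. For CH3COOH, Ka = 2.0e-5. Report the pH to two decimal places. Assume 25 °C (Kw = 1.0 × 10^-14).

CH3COO- is the conjugate base of the weak acid CH3COOH.
Kb = Kw/Ka = 1.0×10^-14 / 2.0 × 10^-5 = 5.00 × 10^-10
From the ICE table, Kb = [OH-]²/(0.059 − [OH-]) = 5.00 × 10^-10.
Neglecting [OH-] in the denominator: [OH-] = √(5.00 × 10^-10 × 0.059) = 5.43 × 10^-6 M
Check: 0.0092% ionized — well under 5%, approximation valid.
pOH = −log(5.43 × 10^-6) = 5.27; pH = 14.00 − 5.27 = 8.73

pH = 8.73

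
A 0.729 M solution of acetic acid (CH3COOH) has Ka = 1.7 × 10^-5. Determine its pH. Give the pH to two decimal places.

pH = 2.45

CH3COOH ⇌ CH3COO- + H+
Ka = x²/(0.729 − x) = 1.7 × 10^-5
Neglecting x in the denominator: x = √(1.7 × 10^-5 × 0.729) = 3.52 × 10^-3 M
pH = −log(3.52 × 10^-3) = 2.45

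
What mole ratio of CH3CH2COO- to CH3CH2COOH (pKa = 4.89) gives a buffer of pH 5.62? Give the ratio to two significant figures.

ratio = 5.4

pH = pKa + log(r) ⇒ log(r) = 5.62 − 4.89 = +0.73
r = [CH3CH2COO-]/[CH3CH2COOH] = 10^(+0.73) = 5.37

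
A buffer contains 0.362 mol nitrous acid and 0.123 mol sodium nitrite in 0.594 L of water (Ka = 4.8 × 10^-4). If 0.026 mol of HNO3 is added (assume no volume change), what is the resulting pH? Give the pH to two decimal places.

pH = 2.72

Added H+ converts NO2- to HNO2: HNO2 → 0.388 mol, NO2- → 0.097 mol.
pKa = −log(4.8 × 10^-4) = 3.319
pH = pKa + log([A⁻]/[HA]) = 3.319 + log(0.097/0.388) = 3.319 -0.602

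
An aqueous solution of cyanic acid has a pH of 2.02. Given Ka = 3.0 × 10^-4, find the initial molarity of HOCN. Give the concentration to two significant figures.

[H+] = 10^(-2.02) = 9.55 × 10^-3 M = x
Ka = x²/(C₀ − x) ⇒ C₀ = x + x²/Ka
C₀ = 9.55 × 10^-3 + (9.55 × 10^-3)²/(3.0 × 10^-4) = 3.14 × 10^-1 M

C₀ = 3.1 × 10^-1 M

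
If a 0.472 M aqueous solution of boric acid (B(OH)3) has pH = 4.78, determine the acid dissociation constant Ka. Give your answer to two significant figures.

Ka = 5.8 × 10^-10

[H+] = 10^(-4.78) = 1.66 × 10^-5 M
At equilibrium [HA] = 0.472 − 1.66 × 10^-5 = 4.72 × 10^-1 M
Ka = [H+][A-]/[HA] = (1.66 × 10^-5)² / 4.72 × 10^-1 = 5.8 × 10^-10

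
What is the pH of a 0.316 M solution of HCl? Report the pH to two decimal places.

HCl is a strong acid and dissociates completely, so [H+] = 0.316 M.
pH = -log(0.316) = 0.50

pH = 0.50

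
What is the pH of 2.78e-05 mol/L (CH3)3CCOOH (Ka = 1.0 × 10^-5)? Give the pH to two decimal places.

pH = 4.91

(CH3)3CCOOH ⇌ (CH3)3CCOO- + H+
Let x = [H+] at equilibrium. Ka = x²/(2.78e-05 − x).
The 5% rule fails; solving x² + Ka·x − Ka·C₀ = 0 exactly:
x = (−Ka + √(Ka² + 4·Ka·C₀))/2 = 1.24 × 10^-5 M
pH = −log(1.24 × 10^-5) = 4.91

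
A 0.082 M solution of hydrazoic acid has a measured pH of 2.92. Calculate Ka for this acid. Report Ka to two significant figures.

Ka = 1.8 × 10^-5

[H+] = 10^(-2.92) = 1.20 × 10^-3 M
At equilibrium [HA] = 0.082 − 1.20 × 10^-3 = 8.08 × 10^-2 M
Ka = [H+][A-]/[HA] = (1.20 × 10^-3)² / 8.08 × 10^-2 = 1.8 × 10^-5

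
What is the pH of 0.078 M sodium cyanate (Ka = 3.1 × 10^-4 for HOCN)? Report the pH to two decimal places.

pH = 8.20

OCN- is the conjugate base of the weak acid HOCN.
Kb = Kw/Ka = 1.0×10^-14 / 3.1 × 10^-4 = 3.23 × 10^-11
From the ICE table, Kb = x²/(0.078 − x) = 3.23 × 10^-11.
Assume x ≪ 0.078: x ≈ √(3.23 × 10^-11 × 0.078) = 1.59 × 10^-6 M
Check: 0.002% ionized — well under 5%, approximation valid.
pOH = 5.80, so pH = 14.00 − pOH = 8.20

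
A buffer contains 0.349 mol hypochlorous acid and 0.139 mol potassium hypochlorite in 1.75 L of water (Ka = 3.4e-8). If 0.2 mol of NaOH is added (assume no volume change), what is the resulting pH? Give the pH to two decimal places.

OH- converts HOCl to OCl-: HOCl → 0.149 mol, OCl- → 0.339 mol.
pKa = −log(3.4 × 10^-8) = 7.469
pH = pKa + log([A⁻]/[HA]) = 7.469 + log(0.339/0.149) = 7.469 +0.357

pH = 7.83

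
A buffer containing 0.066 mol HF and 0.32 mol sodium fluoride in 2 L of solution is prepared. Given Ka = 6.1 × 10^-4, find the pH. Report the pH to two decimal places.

pH = 3.90

pKa = −log(6.1 × 10^-4) = 3.215
Henderson–Hasselbalch: pH = pKa + log([F-]/[HF]) = 3.215 + log(0.32/0.066)
pH = 3.215 + (+0.686) = 3.90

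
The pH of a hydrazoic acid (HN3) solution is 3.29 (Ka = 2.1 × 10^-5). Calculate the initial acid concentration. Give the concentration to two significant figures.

C₀ = 1.3 × 10^-2 M

[H+] = 10^(-3.29) = 5.13 × 10^-4 M = x
Ka = x²/(C₀ − x) ⇒ C₀ = x + x²/Ka
C₀ = 5.13 × 10^-4 + (5.13 × 10^-4)²/(2.1 × 10^-5) = 1.30 × 10^-2 M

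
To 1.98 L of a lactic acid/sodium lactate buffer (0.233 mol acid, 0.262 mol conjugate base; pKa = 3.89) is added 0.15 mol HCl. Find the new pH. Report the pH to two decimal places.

Added H+ converts CH3CH(OH)COO- to CH3CH(OH)COOH: CH3CH(OH)COOH → 0.383 mol, CH3CH(OH)COO- → 0.112 mol.
Henderson–Hasselbalch with mole ratio 0.112/0.383: pH = 3.89 + (-0.534)

pH = 3.36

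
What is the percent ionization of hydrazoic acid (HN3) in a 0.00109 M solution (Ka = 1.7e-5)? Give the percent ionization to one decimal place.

HN3 ⇌ N3- + H+; let x = [H+] at equilibrium.
Ka = x²/(C₀ − x); solving the quadratic gives x = 1.28 × 10^-4 M.
Fraction ionized = 1.28 × 10^-4 / 0.00109 = 0.1174 → 11.7%

11.7%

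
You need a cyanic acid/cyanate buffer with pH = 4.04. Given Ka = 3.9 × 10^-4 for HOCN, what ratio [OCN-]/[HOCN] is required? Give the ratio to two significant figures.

ratio = 4.3

pKa = -log(3.9 × 10^-4) = 3.409
pH = pKa + log(r) ⇒ log(r) = 4.04 − 3.409 = +0.631
r = [OCN-]/[HOCN] = 10^(+0.631) = 4.28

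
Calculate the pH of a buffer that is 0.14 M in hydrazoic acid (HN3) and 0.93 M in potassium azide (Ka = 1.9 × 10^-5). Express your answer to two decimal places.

pH = 5.54

pKa = −log(1.9 × 10^-5) = 4.721
pH = pKa + log([A⁻]/[HA]) = 4.721 + log(0.93/0.14)
pH = 4.721 + (+0.822) = 5.54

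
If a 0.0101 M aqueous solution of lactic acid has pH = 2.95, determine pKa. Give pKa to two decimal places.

pKa = 3.85

[H+] = 10^(-2.95) = 1.12 × 10^-3 M
At equilibrium [HA] = 0.0101 − 1.12 × 10^-3 = 8.98 × 10^-3 M
Ka = [H+][A-]/[HA] = (1.12 × 10^-3)² / 8.98 × 10^-3 = 1.40 × 10^-4
pKa = -log(1.40 × 10^-4) = 3.85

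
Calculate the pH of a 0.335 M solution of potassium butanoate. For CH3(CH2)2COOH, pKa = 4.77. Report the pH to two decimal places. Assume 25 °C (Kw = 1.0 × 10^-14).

CH3(CH2)2COO- is the conjugate base of the weak acid CH3(CH2)2COOH.
Ka = 10^(−4.77) = 1.70 × 10^-5
Kb = Kw/Ka = 1.0×10^-14 / 1.70 × 10^-5 = 5.88 × 10^-10
Kb = [OH-]²/(0.335 − [OH-]) = 5.88 × 10^-10
Since Kb ≪ C₀, [OH-] ≈ √(Kb·C₀) = 1.40 × 10^-5 M.
pOH = 4.85, so pH = 14.00 − pOH = 9.15

pH = 9.15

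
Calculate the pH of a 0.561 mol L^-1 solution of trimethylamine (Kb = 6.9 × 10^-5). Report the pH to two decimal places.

(CH3)3N + H2O ⇌ (CH3)3NH+ + OH-
Kb = x²/(0.561 − x) = 6.9 × 10^-5
Assume x ≪ 0.561: x ≈ √(6.9 × 10^-5 × 0.561) = 6.22 × 10^-3 M
(x/C₀ = 1.1% < 5%, so the approximation holds.)
pOH = −log(6.22 × 10^-3) = 2.21; pH = 14.00 − 2.21 = 11.79

pH = 11.79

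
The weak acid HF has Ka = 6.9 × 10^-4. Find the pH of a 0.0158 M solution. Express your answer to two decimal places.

pH = 2.53

HF ⇌ F- + H+
From the ICE table, Ka = [H+]²/(0.0158 − [H+]) = 6.9 × 10^-4.
The 5% rule fails; solving [H+]² + Ka·[H+] − Ka·C₀ = 0 exactly:
[H+] = [−0.00069 + √(0.00069² + 4.36e-05)]/2 = 2.97 × 10^-3 M
pH = −log(2.97 × 10^-3) = 2.53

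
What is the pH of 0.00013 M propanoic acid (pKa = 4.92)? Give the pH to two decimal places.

CH3CH2COOH ⇌ CH3CH2COO- + H+
Ka = 10^(−4.92) = 1.20 × 10^-5
From the ICE table, Ka = x²/(0.00013 − x) = 1.20 × 10^-5.
The 5% rule fails; solving x² + Ka·x − Ka·C₀ = 0 exactly:
x = (−Ka + √(Ka² + 4·Ka·C₀))/2 = 3.39 × 10^-5 M
pH = −log[H+] = −log(3.39 × 10^-5) = 4.47

pH = 4.47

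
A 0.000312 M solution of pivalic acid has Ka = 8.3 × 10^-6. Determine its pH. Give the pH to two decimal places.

(CH3)3CCOOH ⇌ (CH3)3CCOO- + H+
From the ICE table, Ka = [H+]²/(0.000312 − [H+]) = 8.3 × 10^-6.
Here C₀/Ka ≈ 37.6, so the small-[H+] approximation fails. Use the quadratic:
[H+] = (−Ka + √(Ka² + 4·Ka·C₀))/2 = 4.69 × 10^-5 M
pH = −log[H+] = −log(4.69 × 10^-5) = 4.33

pH = 4.33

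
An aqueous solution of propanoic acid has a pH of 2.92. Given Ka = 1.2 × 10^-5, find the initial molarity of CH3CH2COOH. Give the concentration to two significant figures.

[H+] = 10^(-2.92) = 1.20 × 10^-3 M = x
Ka = x²/(C₀ − x) ⇒ C₀ = x + x²/Ka
C₀ = 1.20 × 10^-3 + (1.20 × 10^-3)²/(1.2 × 10^-5) = 1.21 × 10^-1 M

C₀ = 1.2 × 10^-1 M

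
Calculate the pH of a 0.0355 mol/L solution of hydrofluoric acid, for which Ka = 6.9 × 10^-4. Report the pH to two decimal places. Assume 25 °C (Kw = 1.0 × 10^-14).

HF ⇌ F- + H+
Ka = [H+]²/(0.0355 − [H+]) = 6.9 × 10^-4
Here C₀/Ka ≈ 51.4, so the small-[H+] approximation fails. Use the quadratic:
[H+] = (−Ka + √(Ka² + 4·Ka·C₀))/2 = 4.62 × 10^-3 M
pH = −log(4.62 × 10^-3) = 2.34

pH = 2.34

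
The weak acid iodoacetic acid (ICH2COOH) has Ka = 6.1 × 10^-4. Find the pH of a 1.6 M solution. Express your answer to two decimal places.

pH = 1.51

ICH2COOH ⇌ ICH2COO- + H+
Ka = x²/(1.6 − x) = 6.1 × 10^-4
Neglecting x in the denominator: x = √(6.1 × 10^-4 × 1.6) = 3.12 × 10^-2 M
Check: 2% ionized — well under 5%, approximation valid.
pH = −log(3.12 × 10^-2) = 1.51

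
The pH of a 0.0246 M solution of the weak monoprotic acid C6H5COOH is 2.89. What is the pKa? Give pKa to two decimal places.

[H+] = 10^(-2.89) = 1.29 × 10^-3 M
At equilibrium [HA] = 0.0246 − 1.29 × 10^-3 = 2.33 × 10^-2 M
Ka = [H+][A-]/[HA] = (1.29 × 10^-3)² / 2.33 × 10^-2 = 7.14 × 10^-5
pKa = -log(7.14 × 10^-5) = 4.15

pKa = 4.15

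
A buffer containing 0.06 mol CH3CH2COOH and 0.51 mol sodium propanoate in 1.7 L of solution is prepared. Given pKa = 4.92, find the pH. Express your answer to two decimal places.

pH = 5.85

Henderson–Hasselbalch: pH = pKa + log([CH3CH2COO-]/[CH3CH2COOH]) = 4.92 + log(0.51/0.06)
pH = 4.92 + (+0.929) = 5.85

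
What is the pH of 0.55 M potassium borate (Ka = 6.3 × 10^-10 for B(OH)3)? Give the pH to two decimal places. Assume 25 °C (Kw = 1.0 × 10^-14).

B(OH)4- is the conjugate base of the weak acid B(OH)3.
Kb = Kw/Ka = 1.0×10^-14 / 6.3 × 10^-10 = 1.59 × 10^-5
From the ICE table, Kb = x²/(0.55 − x) = 1.59 × 10^-5.
Neglecting x in the denominator: x = √(1.59 × 10^-5 × 0.55) = 2.96 × 10^-3 M
Check: 0.54% ionized — well under 5%, approximation valid.
pOH = −log(2.96 × 10^-3) = 2.53; pH = 14.00 − 2.53 = 11.47

pH = 11.47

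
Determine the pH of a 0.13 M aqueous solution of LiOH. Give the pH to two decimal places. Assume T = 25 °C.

pH = 13.11

LiOH is a strong base; [OH-] = 0.13 M.
pOH = -log(0.13) = 0.89
pH = 14.00 - 0.89 = 13.11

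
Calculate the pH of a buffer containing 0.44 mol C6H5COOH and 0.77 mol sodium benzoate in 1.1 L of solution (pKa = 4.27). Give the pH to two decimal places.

pH = 4.51

Using pH = pKa + log([base]/[acid]) with [base]/[acid] = 0.77/0.44:
pH = 4.27 + (+0.243) = 4.51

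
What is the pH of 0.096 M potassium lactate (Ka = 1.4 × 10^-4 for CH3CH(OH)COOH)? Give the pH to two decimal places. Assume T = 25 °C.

CH3CH(OH)COO- is the conjugate base of the weak acid CH3CH(OH)COOH.
Kb = Kw/Ka = 1.0×10^-14 / 1.4 × 10^-4 = 7.14 × 10^-11
Kb = [OH-]²/(0.096 − [OH-]) = 7.14 × 10^-11
Since Kb ≪ C₀, [OH-] ≈ √(Kb·C₀) = 2.62 × 10^-6 M.
Check: 0.0027% ionized — well under 5%, approximation valid.
pOH = −log(2.62 × 10^-6) = 5.58; pH = 14.00 − 5.58 = 8.42

pH = 8.42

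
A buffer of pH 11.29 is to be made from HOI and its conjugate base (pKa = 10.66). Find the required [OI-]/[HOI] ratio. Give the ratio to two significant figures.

ratio = 4.3

pH = pKa + log(r) ⇒ log(r) = 11.29 − 10.66 = +0.63
r = [OI-]/[HOI] = 10^(+0.63) = 4.27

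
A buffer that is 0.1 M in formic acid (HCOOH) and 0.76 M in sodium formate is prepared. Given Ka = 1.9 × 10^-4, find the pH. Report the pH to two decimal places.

pH = 4.60

pKa = −log(1.9 × 10^-4) = 3.721
pH = pKa + log([A⁻]/[HA]) = 3.721 + log(0.76/0.1)
pH = 3.721 + (+0.881) = 4.60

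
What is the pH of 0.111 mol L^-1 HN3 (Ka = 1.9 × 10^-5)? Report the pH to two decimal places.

HN3 ⇌ N3- + H+
Let x = [H+] at equilibrium. Ka = x²/(0.111 − x).
Assume x ≪ 0.111: x ≈ √(1.9 × 10^-5 × 0.111) = 1.45 × 10^-3 M
Check: 1.3% ionized — well under 5%, approximation valid.
pH = −log(1.45 × 10^-3) = 2.84

pH = 2.84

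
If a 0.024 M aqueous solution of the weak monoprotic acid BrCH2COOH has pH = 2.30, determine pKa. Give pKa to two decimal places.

[H+] = 10^(-2.30) = 5.01 × 10^-3 M
At equilibrium [HA] = 0.024 − 5.01 × 10^-3 = 1.90 × 10^-2 M
Ka = [H+][A-]/[HA] = (5.01 × 10^-3)² / 1.90 × 10^-2 = 1.32 × 10^-3
pKa = -log(1.32 × 10^-3) = 2.88

pKa = 2.88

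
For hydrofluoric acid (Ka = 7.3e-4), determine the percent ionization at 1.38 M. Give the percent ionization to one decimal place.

HF ⇌ F- + H+; let x = [H+] at equilibrium.
x ≈ √(Ka·C₀) = √(7.3 × 10^-4 × 1.38) = 3.17 × 10^-2 M
% ionization = x/C₀ × 100% = 3.17 × 10^-2/1.38 × 100% = 2.3%

2.3%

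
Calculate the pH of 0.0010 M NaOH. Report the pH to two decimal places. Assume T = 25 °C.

pH = 11.00

NaOH is a strong base; [OH-] = 0.001 M.
pOH = -log(0.001) = 3.00
pH = 14.00 - 3.00 = 11.00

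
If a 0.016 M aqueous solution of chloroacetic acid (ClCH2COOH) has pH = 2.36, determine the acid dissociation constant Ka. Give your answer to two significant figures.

Ka = 1.6 × 10^-3

[H+] = 10^(-2.36) = 4.37 × 10^-3 M
At equilibrium [HA] = 0.016 − 4.37 × 10^-3 = 1.16 × 10^-2 M
Ka = [H+][A-]/[HA] = (4.37 × 10^-3)² / 1.16 × 10^-2 = 1.6 × 10^-3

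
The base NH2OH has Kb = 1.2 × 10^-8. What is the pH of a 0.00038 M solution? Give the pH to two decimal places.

pH = 8.33

NH2OH + H2O ⇌ NH3OH+ + OH-
From the ICE table, Kb = [OH-]²/(0.00038 − [OH-]) = 1.2 × 10^-8.
Neglecting [OH-] in the denominator: [OH-] = √(1.2 × 10^-8 × 0.00038) = 2.14 × 10^-6 M
Check: 0.56% ionized — well under 5%, approximation valid.
pOH = 5.67, so pH = 14.00 − pOH = 8.33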